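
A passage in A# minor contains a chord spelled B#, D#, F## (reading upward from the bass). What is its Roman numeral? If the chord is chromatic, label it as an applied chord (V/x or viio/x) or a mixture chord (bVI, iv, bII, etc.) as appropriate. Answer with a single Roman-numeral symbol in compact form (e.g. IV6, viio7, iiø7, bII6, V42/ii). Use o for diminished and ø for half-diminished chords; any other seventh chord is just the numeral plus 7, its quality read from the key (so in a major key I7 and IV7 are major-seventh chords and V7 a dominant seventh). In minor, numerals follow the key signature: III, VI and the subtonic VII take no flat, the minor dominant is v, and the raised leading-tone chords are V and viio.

ii

Stacked in thirds the chord is B#-D#-F##: a minor triad on B#.
B# is the second degree of A# minor. This is the minor supertonic, borrowed from the parallel major (the Dorian ii).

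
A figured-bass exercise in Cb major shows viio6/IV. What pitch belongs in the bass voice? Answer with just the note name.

Gb

The applied chord viio6/IV is rooted on Eb: Eb-Gb-Bbb.
The figure 6 means first inversion — the third is in the bass.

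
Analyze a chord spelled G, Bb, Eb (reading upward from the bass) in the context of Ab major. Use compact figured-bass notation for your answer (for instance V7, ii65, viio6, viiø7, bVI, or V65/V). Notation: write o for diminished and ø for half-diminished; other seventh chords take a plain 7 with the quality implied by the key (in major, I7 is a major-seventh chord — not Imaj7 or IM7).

V6

Stacked in thirds the chord is Eb-G-Bb: a major triad on Eb.
In Ab major, Eb is the dominant; the diatonic major triad there is V.
With G in the bass the chord is in first inversion, so the figured bass is 6.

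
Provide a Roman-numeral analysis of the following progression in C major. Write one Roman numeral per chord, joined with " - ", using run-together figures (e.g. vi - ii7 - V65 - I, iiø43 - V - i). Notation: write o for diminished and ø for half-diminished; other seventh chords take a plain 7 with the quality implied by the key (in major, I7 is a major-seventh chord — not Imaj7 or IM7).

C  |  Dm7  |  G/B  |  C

C: root C is the tonic; major triad there is I.
Dm7: minor seventh chord on D = scale degree 2 → ii7.
G/B: major triad on G = scale degree 5 → V6.
C: root C is the tonic; major triad there is I.

I - ii7 - V6 - I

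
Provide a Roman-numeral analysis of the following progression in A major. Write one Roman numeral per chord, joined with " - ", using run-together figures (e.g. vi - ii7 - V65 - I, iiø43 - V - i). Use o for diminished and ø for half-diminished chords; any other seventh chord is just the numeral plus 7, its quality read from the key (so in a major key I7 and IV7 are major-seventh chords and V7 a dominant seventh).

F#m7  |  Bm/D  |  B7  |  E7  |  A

vi7 - ii6 - V7/V - V7 - I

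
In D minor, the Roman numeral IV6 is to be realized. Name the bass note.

B

IV in D minor has root G; the chord is G-B-D.
The figure 6 means first inversion — the third is in the bass.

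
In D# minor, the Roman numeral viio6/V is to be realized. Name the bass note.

B#

The applied chord viio6/V is rooted on G##: G##-B#-D#.
The figure 6 means first inversion — the third is in the bass.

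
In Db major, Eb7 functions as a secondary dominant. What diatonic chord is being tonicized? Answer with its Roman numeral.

The chord is a dominant seventh chord on Eb.
A dominant resolves down a perfect fifth: Eb → Ab. In Db major, Ab is scale degree 5, i.e. V.

V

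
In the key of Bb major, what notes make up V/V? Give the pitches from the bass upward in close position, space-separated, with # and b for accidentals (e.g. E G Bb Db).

The slash means an applied dominant: we want the dominant of V. In Bb major, V is F major, and its dominant is built on C.
Building a major triad on C gives C-E-G.

C E G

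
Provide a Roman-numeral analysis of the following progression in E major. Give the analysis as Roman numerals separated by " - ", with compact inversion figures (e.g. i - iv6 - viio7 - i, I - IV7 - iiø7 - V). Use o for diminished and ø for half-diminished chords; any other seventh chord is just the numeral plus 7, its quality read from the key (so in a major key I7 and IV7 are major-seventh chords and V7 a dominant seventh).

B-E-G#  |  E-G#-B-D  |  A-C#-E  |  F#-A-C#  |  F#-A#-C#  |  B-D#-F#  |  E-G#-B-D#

B-E-G#: root E is the tonic; major triad there is I64.
E-G#-B-D: chromatic; E is V of IV, so V7/IV.
A-C#-E: major triad on A = scale degree 4 → IV.
F#-A-C# has root F#, degree 2 in E major, so ii.
F#-A#-C#: chromatic; F# is V of V, so V/V.
B-D#-F#: major triad on B = scale degree 5 → V.
E-G#-B-D#: major seventh chord on E = scale degree 1 → I7.

I64 - V7/IV - IV - ii - V/V - V - I7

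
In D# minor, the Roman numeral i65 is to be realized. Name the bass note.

F#

i in D# minor has root D#; the chord is D#-F#-A#-C#.
The figure 65 means first inversion — the third is in the bass.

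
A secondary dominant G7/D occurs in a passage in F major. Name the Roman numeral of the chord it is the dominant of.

V

The chord is a dominant seventh chord on G.
A dominant resolves down a perfect fifth: G → C. In F major, C is scale degree 5, i.e. V.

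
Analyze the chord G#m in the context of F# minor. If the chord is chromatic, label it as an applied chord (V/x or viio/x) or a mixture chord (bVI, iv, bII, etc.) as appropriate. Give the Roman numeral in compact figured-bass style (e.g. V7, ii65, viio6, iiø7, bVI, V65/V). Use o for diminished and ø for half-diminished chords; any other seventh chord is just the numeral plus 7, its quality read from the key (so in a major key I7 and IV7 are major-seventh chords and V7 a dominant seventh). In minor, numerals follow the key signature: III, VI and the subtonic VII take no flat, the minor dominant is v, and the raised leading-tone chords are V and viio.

Stacked in thirds the chord is G#-B-D#: a minor triad on G#.
G# is the second degree of F# minor. This is the minor supertonic, borrowed from the parallel major (the Dorian ii).

ii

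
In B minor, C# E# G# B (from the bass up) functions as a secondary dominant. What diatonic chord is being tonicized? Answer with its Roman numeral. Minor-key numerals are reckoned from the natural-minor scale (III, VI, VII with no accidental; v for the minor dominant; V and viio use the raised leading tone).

V

The chord is a dominant seventh chord on C#.
A dominant resolves down a perfect fifth: C# → F#. In B minor, F# is scale degree 5, i.e. V.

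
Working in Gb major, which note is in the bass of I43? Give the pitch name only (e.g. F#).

I in Gb major has root Gb; the chord is Gb-Bb-Db-F.
The figure 43 means second inversion — the fifth is in the bass.

Db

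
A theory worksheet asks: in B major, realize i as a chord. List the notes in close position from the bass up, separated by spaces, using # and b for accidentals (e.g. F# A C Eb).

Scale degree 1 in B major is B; here the chord built on it is altered to a minor triad. i is the minor tonic, borrowed from the parallel minor.
So the chord is B-D-F#.

B D F#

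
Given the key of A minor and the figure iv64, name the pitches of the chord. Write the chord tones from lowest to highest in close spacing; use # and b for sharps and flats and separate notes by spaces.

In A minor, scale degree 4 is D, and the diatonic chord built there is a minor triad.
Stacking thirds from D gives D-F-A.
With the 64 figure the chord is in second inversion; from the bass A upward in close position it reads A-D-F.

A D F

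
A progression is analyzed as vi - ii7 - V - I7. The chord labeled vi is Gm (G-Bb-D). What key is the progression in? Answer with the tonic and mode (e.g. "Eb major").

vi is given as G-Bb-D — a minor triad with root G.
vi on G implies G is the submediant; that puts the tonic at Bb, and the lowercase numeral fits major mode.

Bb major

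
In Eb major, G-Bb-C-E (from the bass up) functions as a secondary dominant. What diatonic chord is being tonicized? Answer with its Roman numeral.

ii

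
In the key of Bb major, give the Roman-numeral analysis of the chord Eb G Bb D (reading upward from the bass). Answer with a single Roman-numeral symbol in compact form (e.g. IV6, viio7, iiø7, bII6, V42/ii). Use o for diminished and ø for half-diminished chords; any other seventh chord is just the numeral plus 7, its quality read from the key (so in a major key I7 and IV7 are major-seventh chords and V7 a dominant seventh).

IV7

The pitches Eb-G-Bb-D form a major seventh chord rooted on Eb.
Eb is scale degree 4 in Bb major, and a major seventh chord on that degree is written IV7.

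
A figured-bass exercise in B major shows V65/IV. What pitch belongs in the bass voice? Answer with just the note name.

D#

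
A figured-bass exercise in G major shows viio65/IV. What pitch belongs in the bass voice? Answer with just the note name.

The applied chord viio65/IV is rooted on B: B-D-F-Ab.
The figure 65 means first inversion — the third is in the bass.

D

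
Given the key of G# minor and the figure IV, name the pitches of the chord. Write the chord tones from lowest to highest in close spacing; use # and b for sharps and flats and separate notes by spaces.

C# E# G#

Scale degree 4 in G# minor is C#; here the chord built on it is altered to a major triad. IV is the major subdominant, borrowed from the parallel major.
So the chord is C#-E#-G#, a major triad.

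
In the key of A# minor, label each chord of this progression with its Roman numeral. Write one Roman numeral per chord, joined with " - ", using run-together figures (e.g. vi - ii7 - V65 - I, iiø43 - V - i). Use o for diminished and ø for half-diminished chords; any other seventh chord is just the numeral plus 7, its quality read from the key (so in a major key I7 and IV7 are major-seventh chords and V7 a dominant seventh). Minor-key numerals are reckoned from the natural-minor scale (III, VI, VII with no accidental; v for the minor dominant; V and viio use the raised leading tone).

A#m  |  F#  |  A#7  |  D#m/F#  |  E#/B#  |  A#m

i - VI - V7/iv - iv6 - V64 - i

A#m has root A#, degree 1 in A# minor, so i.
F#: major triad on F# = scale degree 6 → VI.
A#7 is the secondary dominant of iv (dominant seventh chord on A#): V7/iv.
D#m/F# has root D#, degree 4 in A# minor, so iv6.
E#/B#: root E# is the dominant; major triad there is V64.
A#m: minor triad on A# = scale degree 1 → i.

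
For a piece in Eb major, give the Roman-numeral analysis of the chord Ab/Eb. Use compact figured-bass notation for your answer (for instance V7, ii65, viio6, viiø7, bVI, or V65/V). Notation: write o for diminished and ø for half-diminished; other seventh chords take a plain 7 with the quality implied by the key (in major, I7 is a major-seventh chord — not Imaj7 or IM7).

Stacked in thirds the chord is Ab-C-Eb: a major triad on Ab.
Ab is scale degree 4 in Eb major, and a major triad on that degree is written IV.
With Eb in the bass the chord is in second inversion, so the figured bass is 64.

IV64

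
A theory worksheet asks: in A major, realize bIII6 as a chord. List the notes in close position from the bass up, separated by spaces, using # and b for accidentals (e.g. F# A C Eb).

E G C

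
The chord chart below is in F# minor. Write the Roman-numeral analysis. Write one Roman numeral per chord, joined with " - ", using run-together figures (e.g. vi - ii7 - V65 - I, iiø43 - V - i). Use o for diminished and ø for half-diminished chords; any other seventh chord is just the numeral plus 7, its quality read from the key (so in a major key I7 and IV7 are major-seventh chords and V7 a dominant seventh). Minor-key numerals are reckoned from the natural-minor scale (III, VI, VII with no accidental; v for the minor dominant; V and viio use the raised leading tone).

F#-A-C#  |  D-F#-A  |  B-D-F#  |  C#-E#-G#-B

i - VI - iv - V7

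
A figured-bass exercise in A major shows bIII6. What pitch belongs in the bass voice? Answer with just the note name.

bIII in A major has root C; the chord is C-E-G.
The figure 6 means first inversion — the third is in the bass.

E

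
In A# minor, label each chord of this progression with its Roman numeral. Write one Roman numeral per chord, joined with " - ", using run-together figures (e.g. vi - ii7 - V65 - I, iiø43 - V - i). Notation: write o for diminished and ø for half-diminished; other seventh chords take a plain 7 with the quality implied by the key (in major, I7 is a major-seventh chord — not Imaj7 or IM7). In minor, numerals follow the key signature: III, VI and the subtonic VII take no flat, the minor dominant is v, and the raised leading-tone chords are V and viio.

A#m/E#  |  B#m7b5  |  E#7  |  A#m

A#m/E#: root A# is the tonic; minor triad there is i64.
B#m7b5: root B# is the supertonic; half-diminished seventh chord there is iiø7.
E#7 has root E#, degree 5 in A# minor, so V7.
A#m: minor triad on A# = scale degree 1 → i.

i64 - iiø7 - V7 - i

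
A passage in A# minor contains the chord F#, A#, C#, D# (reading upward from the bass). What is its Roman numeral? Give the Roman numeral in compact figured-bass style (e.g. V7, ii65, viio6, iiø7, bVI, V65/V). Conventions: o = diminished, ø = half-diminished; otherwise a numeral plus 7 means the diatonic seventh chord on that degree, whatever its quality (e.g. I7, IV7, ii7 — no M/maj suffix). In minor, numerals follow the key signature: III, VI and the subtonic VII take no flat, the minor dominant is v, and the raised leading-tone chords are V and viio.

iv65

The pitches D#-F#-A#-C# form a minor seventh chord rooted on D#.
In A# minor, D# is the subdominant; the diatonic minor seventh chord there is iv7.
With F# in the bass the chord is in first inversion, so the figured bass is 65.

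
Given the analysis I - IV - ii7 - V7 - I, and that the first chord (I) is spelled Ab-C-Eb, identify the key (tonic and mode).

The chord Ab is a major triad rooted on Ab; its label is I.
If Ab is scale degree 1 and the mode makes that degree carry a major triad, the tonic is Ab and the mode is major.

Ab major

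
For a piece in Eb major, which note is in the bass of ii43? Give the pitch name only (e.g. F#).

C

ii in Eb major has root F; the chord is F-Ab-C-Eb.
The figure 43 means second inversion — the fifth is in the bass.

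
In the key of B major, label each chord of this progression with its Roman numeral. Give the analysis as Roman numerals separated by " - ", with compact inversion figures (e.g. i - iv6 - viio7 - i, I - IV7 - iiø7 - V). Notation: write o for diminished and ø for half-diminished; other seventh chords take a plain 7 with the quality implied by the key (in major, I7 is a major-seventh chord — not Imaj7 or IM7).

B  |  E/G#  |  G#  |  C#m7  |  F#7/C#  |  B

B: major triad on B = scale degree 1 → I.
E/G#: major triad on E = scale degree 4 → IV6.
G#: chromatic; G# is V of ii, so V/ii.
C#m7: minor seventh chord on C# = scale degree 2 → ii7.
F#7/C#: dominant seventh chord on F# = scale degree 5 → V43.
B: root B is the tonic; major triad there is I.

I - IV6 - V/ii - ii7 - V43 - I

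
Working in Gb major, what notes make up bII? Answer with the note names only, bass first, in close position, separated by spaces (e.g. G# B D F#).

bII is the Neapolitan chord — a major triad on the lowered second degree. In Gb major that root is Abb.
So the chord is Abb-Cb-Ebb, a major triad.

Abb Cb Ebb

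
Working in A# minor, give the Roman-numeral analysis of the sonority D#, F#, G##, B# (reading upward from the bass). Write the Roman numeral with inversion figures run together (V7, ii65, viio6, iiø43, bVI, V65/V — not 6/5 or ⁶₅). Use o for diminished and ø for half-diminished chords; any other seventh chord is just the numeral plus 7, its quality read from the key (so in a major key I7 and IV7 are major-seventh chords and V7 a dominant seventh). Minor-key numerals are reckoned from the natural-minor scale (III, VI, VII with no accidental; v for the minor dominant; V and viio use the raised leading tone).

viio43

The pitches G##-B#-D#-F# form a fully diminished seventh chord rooted on G##.
G## is scale degree 7 in A# minor, and a fully diminished seventh chord on that degree is written viio7.
With D# in the bass the chord is in second inversion, so the figured bass is 43.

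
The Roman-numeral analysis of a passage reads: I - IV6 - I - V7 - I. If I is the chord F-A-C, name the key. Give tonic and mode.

I is given as F-A-C — a major triad with root F.
If F is scale degree 1 and the mode makes that degree carry a major triad, the tonic is F and the mode is major.

F major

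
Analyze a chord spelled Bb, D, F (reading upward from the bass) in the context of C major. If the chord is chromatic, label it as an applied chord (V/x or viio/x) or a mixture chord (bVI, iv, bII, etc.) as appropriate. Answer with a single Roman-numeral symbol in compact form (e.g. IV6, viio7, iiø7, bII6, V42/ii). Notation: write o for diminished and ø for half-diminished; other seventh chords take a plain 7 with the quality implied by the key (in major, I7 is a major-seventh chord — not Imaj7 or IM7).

The pitches Bb-D-F form a major triad rooted on Bb.
Bb is the lowered seventh degree of C major (diatonic 7 would be B). This is a major triad on the lowered seventh degree (the subtonic), borrowed from the parallel minor.

bVII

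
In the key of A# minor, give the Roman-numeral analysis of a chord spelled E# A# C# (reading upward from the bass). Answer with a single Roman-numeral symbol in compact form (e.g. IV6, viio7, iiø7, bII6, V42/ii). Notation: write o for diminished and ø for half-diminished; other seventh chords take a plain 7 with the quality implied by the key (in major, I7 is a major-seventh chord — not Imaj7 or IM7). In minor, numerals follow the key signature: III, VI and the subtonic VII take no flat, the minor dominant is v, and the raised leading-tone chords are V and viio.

The pitches A#-C#-E# form a minor triad rooted on A#.
A# is scale degree 1 in A# minor, and a minor triad on that degree is written i.
With E# in the bass the chord is in second inversion, so the figured bass is 64.

i64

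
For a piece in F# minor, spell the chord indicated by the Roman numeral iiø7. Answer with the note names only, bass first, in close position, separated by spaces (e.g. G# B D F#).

The numeral's case and figure indicate a half-diminished seventh chord. In F# minor its root, scale degree 2, is G#.
Stacking thirds from G# gives G#-B-D-F#.

G# B D F#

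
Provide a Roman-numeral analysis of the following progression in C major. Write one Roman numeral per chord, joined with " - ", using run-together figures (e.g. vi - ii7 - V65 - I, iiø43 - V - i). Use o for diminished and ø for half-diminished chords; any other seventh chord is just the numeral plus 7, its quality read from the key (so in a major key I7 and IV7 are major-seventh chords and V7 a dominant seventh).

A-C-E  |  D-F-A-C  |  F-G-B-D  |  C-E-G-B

A-C-E has root A, degree 6 in C major, so vi.
D-F-A-C: minor seventh chord on D = scale degree 2 → ii7.
F-G-B-D has root G, degree 5 in C major, so V42.
C-E-G-B: root C is the tonic; major seventh chord there is I7.

vi - ii7 - V42 - I7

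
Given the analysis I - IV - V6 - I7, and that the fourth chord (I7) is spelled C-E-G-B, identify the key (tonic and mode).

I7 is given as C-E-G-B — a major seventh chord with root C.
If C is scale degree 1 and the mode makes that degree carry a major seventh chord, the tonic is C and the mode is major.

C major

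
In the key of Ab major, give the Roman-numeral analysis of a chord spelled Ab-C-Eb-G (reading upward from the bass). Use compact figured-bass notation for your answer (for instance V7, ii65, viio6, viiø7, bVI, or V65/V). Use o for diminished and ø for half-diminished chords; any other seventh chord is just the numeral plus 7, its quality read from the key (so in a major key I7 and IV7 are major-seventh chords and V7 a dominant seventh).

I7

Stacked in thirds the chord is Ab-C-Eb-G: a major seventh chord on Ab.
Ab is scale degree 1 in Ab major, and a major seventh chord on that degree is written I7.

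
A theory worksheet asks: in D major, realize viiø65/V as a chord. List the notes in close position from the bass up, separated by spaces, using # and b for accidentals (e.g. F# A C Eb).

The slash marks an applied leading-tone chord: viio of V. In D major, V is A, so the leading tone to it is G#, a half step below.
Building a half-diminished seventh chord on G# gives G#-B-D-F#.
The figured bass 65 indicates first inversion, placing the third (B) in the bass: B-D-F#-G#.

B D F# G#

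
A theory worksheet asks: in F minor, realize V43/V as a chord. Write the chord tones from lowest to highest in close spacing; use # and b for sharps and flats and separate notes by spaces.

D F G B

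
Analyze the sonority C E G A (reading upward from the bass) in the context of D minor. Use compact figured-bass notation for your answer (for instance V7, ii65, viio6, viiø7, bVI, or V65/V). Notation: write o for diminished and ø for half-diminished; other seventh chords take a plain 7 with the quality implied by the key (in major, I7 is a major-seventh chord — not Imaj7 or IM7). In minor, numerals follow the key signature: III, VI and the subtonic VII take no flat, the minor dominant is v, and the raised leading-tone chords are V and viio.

Stacked in thirds the chord is A-C-E-G: a minor seventh chord on A.
A is scale degree 5 in D minor, and a minor seventh chord on that degree is written v7.
With C in the bass the chord is in first inversion, so the figured bass is 65.

v65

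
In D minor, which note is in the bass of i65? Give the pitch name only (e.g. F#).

F

i in D minor has root D; the chord is D-F-A-C.
The figure 65 means first inversion — the third is in the bass.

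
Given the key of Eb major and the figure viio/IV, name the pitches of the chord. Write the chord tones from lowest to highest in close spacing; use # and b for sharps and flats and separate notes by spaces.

G Bb Db

viio/IV is a secondary leading-tone chord. The target IV is Ab in Eb major; the applied chord is rooted a semitone below, on G.
Building a diminished triad on G gives G-Bb-Db.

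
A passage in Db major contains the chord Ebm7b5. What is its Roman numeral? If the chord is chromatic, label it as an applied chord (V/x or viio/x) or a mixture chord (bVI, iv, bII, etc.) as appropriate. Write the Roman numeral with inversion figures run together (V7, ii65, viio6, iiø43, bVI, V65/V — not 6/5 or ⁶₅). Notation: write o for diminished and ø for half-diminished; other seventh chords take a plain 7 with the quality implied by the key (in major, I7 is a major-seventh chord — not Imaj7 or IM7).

iiø7

Stacked in thirds the chord is Eb-Gb-Bbb-Db: a half-diminished seventh chord on Eb.
Eb is the second degree of Db major. This is the half-diminished supertonic seventh, borrowed from the parallel minor.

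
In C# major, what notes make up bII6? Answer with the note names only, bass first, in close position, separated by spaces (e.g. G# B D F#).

F# A D

bII6 is the Neapolitan sixth — a major triad on the lowered second degree, here in its customary first inversion. In C# major that root is D.
So the chord is D-F#-A.
The figured bass 6 indicates first inversion, placing the third (F#) in the bass: F#-A-D.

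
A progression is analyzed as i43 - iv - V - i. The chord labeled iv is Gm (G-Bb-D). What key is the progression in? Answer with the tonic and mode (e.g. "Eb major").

D minor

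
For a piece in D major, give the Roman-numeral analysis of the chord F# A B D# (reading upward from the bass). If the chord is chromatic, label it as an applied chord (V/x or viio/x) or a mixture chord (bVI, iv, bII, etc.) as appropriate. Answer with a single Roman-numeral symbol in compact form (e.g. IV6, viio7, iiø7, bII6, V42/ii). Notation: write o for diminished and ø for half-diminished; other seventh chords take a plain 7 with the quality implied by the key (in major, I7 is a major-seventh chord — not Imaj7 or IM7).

Stacked in thirds the chord is B-D#-F#-A: a dominant seventh chord on B.
B is not a diatonic chord root with this quality in D major, but it lies a perfect fifth above E (ii), so the chord functions as an applied dominant of ii.
With F# in the bass the chord is in second inversion, so the figured bass is 43.

V43/ii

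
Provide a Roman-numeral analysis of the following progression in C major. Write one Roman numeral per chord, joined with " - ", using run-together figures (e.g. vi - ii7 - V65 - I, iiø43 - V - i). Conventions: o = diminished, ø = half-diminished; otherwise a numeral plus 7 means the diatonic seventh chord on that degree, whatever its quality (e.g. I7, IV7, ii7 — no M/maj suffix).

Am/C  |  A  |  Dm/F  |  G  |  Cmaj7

vi6 - V/ii - ii6 - V - I7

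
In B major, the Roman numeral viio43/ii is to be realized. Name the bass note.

F#

The applied chord viio43/ii is rooted on B#: B#-D#-F#-A.
The figure 43 means second inversion — the fifth is in the bass.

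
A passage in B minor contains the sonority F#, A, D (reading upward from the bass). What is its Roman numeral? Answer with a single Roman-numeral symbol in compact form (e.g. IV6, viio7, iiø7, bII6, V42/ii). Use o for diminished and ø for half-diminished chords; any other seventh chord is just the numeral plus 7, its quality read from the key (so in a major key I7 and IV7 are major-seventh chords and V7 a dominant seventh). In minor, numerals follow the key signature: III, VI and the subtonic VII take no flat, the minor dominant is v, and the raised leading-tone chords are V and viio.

III6

Stacked in thirds the chord is D-F#-A: a major triad on D.
D is scale degree 3 in B minor, and a major triad on that degree is written III.
With F# in the bass the chord is in first inversion, so the figured bass is 6.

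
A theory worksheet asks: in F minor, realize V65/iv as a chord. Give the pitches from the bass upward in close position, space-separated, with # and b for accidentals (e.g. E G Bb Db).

A C Eb F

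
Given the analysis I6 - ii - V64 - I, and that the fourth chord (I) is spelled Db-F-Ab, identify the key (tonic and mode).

Db major

The chord Db is a major triad rooted on Db; its label is I.
If Db is scale degree 1 and the mode makes that degree carry a major triad, the tonic is Db and the mode is major.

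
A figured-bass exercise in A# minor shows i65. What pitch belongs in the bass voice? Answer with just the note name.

C#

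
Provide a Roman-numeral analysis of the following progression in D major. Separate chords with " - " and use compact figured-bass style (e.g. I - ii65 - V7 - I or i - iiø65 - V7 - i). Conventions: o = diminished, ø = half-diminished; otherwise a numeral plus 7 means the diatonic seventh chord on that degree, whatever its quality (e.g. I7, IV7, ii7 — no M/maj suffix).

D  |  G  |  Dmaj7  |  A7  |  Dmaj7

I - IV - I7 - V7 - I7

D has root D, degree 1 in D major, so I.
G has root G, degree 4 in D major, so IV.
Dmaj7: root D is the tonic; major seventh chord there is I7.
A7 has root A, degree 5 in D major, so V7.
Dmaj7: major seventh chord on D = scale degree 1 → I7.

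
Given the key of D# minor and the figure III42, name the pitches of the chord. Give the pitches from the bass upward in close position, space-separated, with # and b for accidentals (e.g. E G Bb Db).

The numeral's case and figure indicate a major seventh chord. In D# minor its root, the third degree, is F#.
That chord is spelled F#-A#-C#-E#.
With the 42 figure the chord is in third inversion; from the bass E# upward in close position it reads E#-F#-A#-C#.

E# F# A# C#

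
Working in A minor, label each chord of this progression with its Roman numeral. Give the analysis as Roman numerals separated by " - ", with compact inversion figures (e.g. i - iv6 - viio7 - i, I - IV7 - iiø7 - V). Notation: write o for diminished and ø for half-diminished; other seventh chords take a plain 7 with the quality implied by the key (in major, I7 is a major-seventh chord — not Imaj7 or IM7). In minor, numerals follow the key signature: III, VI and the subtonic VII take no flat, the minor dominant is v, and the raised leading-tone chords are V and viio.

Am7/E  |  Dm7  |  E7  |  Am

Am7/E: minor seventh chord on A = scale degree 1 → i43.
Dm7: minor seventh chord on D = scale degree 4 → iv7.
E7: dominant seventh chord on E = scale degree 5 → V7.
Am: minor triad on A = scale degree 1 → i.

i43 - iv7 - V7 - i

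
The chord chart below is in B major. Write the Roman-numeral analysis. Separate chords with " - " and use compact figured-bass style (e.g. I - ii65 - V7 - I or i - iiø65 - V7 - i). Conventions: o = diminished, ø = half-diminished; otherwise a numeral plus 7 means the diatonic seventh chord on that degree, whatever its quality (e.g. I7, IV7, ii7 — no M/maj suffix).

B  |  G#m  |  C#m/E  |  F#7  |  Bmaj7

B has root B, degree 1 in B major, so I.
G#m: minor triad on G# = scale degree 6 → vi.
C#m/E: minor triad on C# = scale degree 2 → ii6.
F#7 has root F#, degree 5 in B major, so V7.
Bmaj7: major seventh chord on B = scale degree 1 → I7.

I - vi - ii6 - V7 - I7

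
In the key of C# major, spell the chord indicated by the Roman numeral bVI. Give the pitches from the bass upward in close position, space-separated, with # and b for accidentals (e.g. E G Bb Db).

A C# E

Scale degree 6 in C# major is A#; lowering it a half step gives A. bVI is a major triad on the lowered sixth degree, borrowed from the parallel minor.
So the chord is A-C#-E, a major triad.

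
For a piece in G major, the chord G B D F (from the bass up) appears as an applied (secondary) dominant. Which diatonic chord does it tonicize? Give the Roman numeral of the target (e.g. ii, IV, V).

The chord is a dominant seventh chord on G.
A dominant resolves down a perfect fifth: G → C. In G major, C is scale degree 4, i.e. IV.

IV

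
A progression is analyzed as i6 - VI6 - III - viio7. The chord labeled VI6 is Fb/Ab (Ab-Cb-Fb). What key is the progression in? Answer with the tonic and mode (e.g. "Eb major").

Ab minor

VI6 is given as Ab-Cb-Fb — a major triad with root Fb.
VI6 on Fb implies Fb is the submediant; that puts the tonic at Ab, and the uppercase numeral fits minor mode.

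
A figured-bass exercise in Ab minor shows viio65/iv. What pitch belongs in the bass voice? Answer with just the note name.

The applied chord viio65/iv is rooted on C: C-Eb-Gb-Bbb.
The figure 65 means first inversion — the third is in the bass.

Eb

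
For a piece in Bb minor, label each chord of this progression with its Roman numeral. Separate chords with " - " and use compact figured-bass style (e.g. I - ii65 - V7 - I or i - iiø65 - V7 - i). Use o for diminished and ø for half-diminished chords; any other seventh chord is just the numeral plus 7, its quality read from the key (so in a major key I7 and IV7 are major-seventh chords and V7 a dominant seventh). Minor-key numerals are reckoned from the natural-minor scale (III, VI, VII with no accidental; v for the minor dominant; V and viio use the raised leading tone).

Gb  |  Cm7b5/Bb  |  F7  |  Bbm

Gb: major triad on Gb = scale degree 6 → VI.
Cm7b5/Bb has root C, degree 2 in Bb minor, so iiø42.
F7 has root F, degree 5 in Bb minor, so V7.
Bbm: minor triad on Bb = scale degree 1 → i.

VI - iiø42 - V7 - i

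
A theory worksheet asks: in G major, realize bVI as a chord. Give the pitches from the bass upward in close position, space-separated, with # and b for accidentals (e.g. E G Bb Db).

Scale degree 6 in G major is E; lowering it a half step gives Eb. bVI is a major triad on the lowered sixth degree, borrowed from the parallel minor.
So the chord is Eb-G-Bb.

Eb G Bb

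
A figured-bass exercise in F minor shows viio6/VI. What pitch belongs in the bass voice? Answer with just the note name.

Eb

The applied chord viio6/VI is rooted on C: C-Eb-Gb.
The figure 6 means first inversion — the third is in the bass.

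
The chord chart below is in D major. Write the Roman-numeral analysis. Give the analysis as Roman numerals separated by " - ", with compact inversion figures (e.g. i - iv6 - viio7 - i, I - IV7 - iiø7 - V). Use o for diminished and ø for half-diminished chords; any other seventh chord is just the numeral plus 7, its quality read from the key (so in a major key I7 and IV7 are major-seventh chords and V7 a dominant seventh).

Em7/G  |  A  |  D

Em7/G has root E, degree 2 in D major, so ii65.
A has root A, degree 5 in D major, so V.
D: major triad on D = scale degree 1 → I.

ii65 - V - I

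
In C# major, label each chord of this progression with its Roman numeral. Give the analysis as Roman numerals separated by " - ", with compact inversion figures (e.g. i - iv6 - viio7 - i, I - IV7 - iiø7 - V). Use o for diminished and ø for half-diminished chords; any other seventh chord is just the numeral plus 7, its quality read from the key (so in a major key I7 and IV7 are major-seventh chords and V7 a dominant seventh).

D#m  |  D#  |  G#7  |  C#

D#m has root D#, degree 2 in C# major, so ii.
D#: chromatic; D# is V of V, so V/V.
G#7: root G# is the dominant; dominant seventh chord there is V7.
C#: root C# is the tonic; major triad there is I.

ii - V/V - V7 - I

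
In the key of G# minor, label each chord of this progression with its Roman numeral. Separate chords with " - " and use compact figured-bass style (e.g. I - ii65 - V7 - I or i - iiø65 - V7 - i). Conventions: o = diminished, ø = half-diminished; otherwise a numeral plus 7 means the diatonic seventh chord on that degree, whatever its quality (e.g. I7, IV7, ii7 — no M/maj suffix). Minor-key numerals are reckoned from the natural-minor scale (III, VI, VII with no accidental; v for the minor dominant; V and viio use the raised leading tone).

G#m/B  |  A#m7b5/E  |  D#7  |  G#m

i6 - iiø43 - V7 - i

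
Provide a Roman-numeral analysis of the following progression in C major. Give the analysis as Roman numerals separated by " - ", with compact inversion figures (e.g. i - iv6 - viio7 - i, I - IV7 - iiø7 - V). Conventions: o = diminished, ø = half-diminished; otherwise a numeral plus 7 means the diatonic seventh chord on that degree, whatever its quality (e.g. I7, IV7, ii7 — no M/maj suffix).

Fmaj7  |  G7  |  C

IV7 - V7 - I

Fmaj7: major seventh chord on F = scale degree 4 → IV7.
G7 has root G, degree 5 in C major, so V7.
C: major triad on C = scale degree 1 → I.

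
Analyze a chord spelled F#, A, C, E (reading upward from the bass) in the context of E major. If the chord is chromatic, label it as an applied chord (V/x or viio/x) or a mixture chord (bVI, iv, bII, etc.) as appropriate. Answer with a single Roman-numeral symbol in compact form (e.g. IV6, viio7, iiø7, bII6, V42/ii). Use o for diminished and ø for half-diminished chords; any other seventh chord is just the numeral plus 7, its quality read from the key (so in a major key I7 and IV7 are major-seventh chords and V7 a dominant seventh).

The pitches F#-A-C-E form a half-diminished seventh chord rooted on F#.
F# is the second degree of E major. This is the half-diminished supertonic seventh, borrowed from the parallel minor.

iiø7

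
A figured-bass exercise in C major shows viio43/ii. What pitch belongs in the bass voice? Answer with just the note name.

The applied chord viio43/ii is rooted on C#: C#-E-G-Bb.
The figure 43 means second inversion — the fifth is in the bass.

G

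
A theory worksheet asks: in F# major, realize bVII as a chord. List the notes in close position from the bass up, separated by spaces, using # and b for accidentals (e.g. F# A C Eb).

Scale degree 7 in F# major is E#; lowering it a half step gives E. bVII is a major triad on the lowered seventh degree (the subtonic), borrowed from the parallel minor.
So the chord is E-G#-B, a major triad.

E G# B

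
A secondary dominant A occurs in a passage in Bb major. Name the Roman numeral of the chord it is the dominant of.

iii

The chord is a major triad on A.
A dominant resolves down a perfect fifth: A → D. In Bb major, D is scale degree 3, i.e. iii.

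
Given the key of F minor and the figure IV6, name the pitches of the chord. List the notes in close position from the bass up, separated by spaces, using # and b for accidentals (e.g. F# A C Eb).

IV6 is the major subdominant, borrowed from the parallel major. In F minor that root is Bb.
So the chord is Bb-D-F.
With the 6 figure the chord is in first inversion; from the bass D upward in close position it reads D-F-Bb.

D F Bb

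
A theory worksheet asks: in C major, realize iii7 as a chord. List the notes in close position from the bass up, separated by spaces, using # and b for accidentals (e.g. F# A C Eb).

E G B D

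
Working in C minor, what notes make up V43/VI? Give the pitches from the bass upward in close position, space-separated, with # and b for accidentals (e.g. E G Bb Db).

Bb Db Eb G

V43/VI is a secondary dominant — the dominant seventh of VI. VI in C minor is Ab, so the applied chord's root is Eb, a perfect fifth above.
Building a dominant seventh chord on Eb gives Eb-G-Bb-Db.
The figured bass 43 indicates second inversion, placing the fifth (Bb) in the bass: Bb-Db-Eb-G.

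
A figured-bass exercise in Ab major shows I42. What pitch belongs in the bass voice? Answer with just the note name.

G

I in Ab major has root Ab; the chord is Ab-C-Eb-G.
The figure 42 means third inversion — the seventh is in the bass.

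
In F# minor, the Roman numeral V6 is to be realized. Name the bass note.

E#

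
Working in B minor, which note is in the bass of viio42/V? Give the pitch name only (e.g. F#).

The applied chord viio42/V is rooted on E#: E#-G#-B-D.
The figure 42 means third inversion — the seventh is in the bass.

D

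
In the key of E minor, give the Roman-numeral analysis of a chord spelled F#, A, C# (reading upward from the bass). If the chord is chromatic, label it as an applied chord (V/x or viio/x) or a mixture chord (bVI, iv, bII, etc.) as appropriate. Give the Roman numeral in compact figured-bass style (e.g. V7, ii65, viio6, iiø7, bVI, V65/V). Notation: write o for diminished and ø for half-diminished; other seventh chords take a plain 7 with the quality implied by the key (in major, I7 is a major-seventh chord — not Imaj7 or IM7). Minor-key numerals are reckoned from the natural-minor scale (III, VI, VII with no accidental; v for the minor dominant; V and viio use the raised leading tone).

ii

The pitches F#-A-C# form a minor triad rooted on F#.
F# is the second degree of E minor. This is the minor supertonic, borrowed from the parallel major (the Dorian ii).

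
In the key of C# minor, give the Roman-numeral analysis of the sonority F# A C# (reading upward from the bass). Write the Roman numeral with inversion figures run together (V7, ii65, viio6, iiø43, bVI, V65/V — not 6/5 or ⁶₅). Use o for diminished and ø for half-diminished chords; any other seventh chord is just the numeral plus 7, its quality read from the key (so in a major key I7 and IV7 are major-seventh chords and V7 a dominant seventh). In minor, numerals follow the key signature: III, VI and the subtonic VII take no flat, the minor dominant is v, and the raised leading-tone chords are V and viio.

iv

The pitches F#-A-C# form a minor triad rooted on F#.
In C# minor, F# is the subdominant; the diatonic minor triad there is iv.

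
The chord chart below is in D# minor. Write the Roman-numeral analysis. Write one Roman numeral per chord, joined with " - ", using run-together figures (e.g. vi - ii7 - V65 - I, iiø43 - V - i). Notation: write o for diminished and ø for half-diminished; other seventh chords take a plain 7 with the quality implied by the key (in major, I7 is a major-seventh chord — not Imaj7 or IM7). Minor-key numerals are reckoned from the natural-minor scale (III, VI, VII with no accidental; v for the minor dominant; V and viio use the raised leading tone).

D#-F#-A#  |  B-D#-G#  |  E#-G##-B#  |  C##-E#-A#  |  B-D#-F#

i - iv6 - V/V - V6 - VI

D#-F#-A#: minor triad on D# = scale degree 1 → i.
B-D#-G# has root G#, degree 4 in D# minor, so iv6.
E#-G##-B#: chromatic; E# is V of V, so V/V.
C##-E#-A#: major triad on A# = scale degree 5 → V6.
B-D#-F# has root B, degree 6 in D# minor, so VI.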